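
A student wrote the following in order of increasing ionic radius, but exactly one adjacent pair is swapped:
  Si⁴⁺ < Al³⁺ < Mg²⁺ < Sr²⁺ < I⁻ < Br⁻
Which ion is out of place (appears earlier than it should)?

I⁻

Compare adjacent ions: same group and charge — period 4 sits above period 5, so Br⁻ is smaller — yet in this increasing list I⁻ sits before Br⁻. Nothing else is reversed, so I⁻ should move one place to the right.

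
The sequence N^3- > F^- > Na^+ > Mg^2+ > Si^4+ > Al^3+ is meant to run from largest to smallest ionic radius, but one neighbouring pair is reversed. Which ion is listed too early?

Si^4+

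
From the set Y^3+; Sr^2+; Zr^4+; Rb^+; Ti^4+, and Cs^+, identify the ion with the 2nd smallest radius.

Zr^4+

Tabulating Z and e⁻: Ti^4+: 18 e⁻, Z=22, Zr^4+: 36 e⁻, Z=40, Y^3+: 36 e⁻, Z=39, Sr^2+: 36 e⁻, Z=38, Rb^+: 36 e⁻, Z=37, Cs^+: 54 e⁻, Z=55. Ti^4+ < Zr^4+ (same group, 1 shell fewer); Zr^4+ < Y^3+ (isoelectronic, higher Z=40 is smaller); Y^3+ < Sr^2+ (both 36 e⁻, Z=39>38); Sr^2+ < Rb^+ (both 36 e⁻, Z=38>37); Rb^+ < Cs^+ (same group, period 5 vs 6).
Full ascending order: Ti^4+ < Zr^4+ < Y^3+ < Sr^2+ < Rb^+ < Cs^+. Counting from the smallest, position 2 is Zr^4+.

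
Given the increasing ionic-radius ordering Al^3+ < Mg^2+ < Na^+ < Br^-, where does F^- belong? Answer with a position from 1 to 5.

First list Z and electron count for each: Al^3+ (Z=13, 10 e⁻), Mg^2+ (Z=12, 10 e⁻), Na^+ (Z=11, 10 e⁻), F^- (Z=9, 10 e⁻), Br^- (Z=35, 36 e⁻). Al^3+ < Mg^2+ (both 10 e⁻, Z=13>12); Mg^2+ < Na^+ (both 10 e⁻, Z=12>11); Na^+ < F^- (both 10 e⁻, Z=11>9); F^- < Br^- (same group, period 2 vs 4).
Merged order: Al^3+ < Mg^2+ < Na^+ < F^- < Br^- — F^- is number 4.

4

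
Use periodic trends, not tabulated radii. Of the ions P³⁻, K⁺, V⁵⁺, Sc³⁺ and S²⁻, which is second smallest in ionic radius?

Sc³⁺

All of these have 18 electrons (isoelectronic). With the same electron cloud, the ion with the most protons pulls it in tightest. Nuclear charges: V⁵⁺ (Z=23), Sc³⁺ (Z=21), K⁺ (Z=19), S²⁻ (Z=16), P³⁻ (Z=15). Highest Z is smallest.
So the order is V⁵⁺ < Sc³⁺ < K⁺ < S²⁻ < P³⁻; the 2nd-smallest ion is Sc³⁺.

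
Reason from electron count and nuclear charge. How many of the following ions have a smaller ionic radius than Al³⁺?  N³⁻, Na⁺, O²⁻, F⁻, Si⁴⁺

These species are isoelectronic with 10 electrons. The only difference is the number of protons: Si⁴⁺ (Z=14), Al³⁺ (Z=13), Na⁺ (Z=11), F⁻ (Z=9), O²⁻ (Z=8), N³⁻ (Z=7). The strongest nuclear pull (Si⁴⁺) gives the smallest ion.
Ordering all of them (including Al³⁺) by radius gives Si⁴⁺ < Al³⁺ < Na⁺ < F⁻ < O²⁻ < N³⁻. So 1 is smaller.

1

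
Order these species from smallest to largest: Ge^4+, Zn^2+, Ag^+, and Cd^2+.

Ge^4+ < Zn^2+ < Cd^2+ < Ag^+

Electron counts and nuclear charges: Ge^4+: 28 e⁻, Z=32, Zn^2+: 28 e⁻, Z=30, Cd^2+: 46 e⁻, Z=48, Ag^+: 46 e⁻, Z=47. Ge^4+ < Zn^2+ (isoelectronic, higher Z=32 is smaller); Zn^2+ < Cd^2+ (same group, period 4 vs 5); Cd^2+ < Ag^+ (isoelectronic, higher Z=48 is smaller).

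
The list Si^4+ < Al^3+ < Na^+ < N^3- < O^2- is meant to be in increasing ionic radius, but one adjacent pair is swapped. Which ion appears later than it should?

Compare adjacent ions: both have 10 electrons but Z(O)=8 > Z(N)=7, so O^2- should be the smaller of the two — yet in this increasing list N^3- sits before O^2-. Nothing else is reversed, so O^2- should move one place to the left.

O^2-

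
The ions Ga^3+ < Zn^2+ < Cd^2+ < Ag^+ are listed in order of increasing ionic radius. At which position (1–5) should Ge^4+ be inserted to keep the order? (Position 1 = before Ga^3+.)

1

Tabulating Z and e⁻: Ge^4+ has 28 e⁻ (Z=32), Ga^3+ has 28 e⁻ (Z=31), Zn^2+ has 28 e⁻ (Z=30), Cd^2+ has 46 e⁻ (Z=48), Ag^+ has 46 e⁻ (Z=47). Ge^4+ < Ga^3+ (isoelectronic, higher Z=32 is smaller); Ga^3+ < Zn^2+ (both 28 e⁻, Z=31>30); Zn^2+ < Cd^2+ (same group, 1 shell fewer); Cd^2+ < Ag^+ (both 46 e⁻, Z=48>47).
Putting Ge^4+ in gives Ge^4+ < Ga^3+ < Zn^2+ < Cd^2+ < Ag^+; it lands at slot 1.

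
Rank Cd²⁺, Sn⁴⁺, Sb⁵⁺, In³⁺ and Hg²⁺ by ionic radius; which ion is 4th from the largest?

Sn⁴⁺

Sb⁵⁺ has 46 e⁻ (Z=51), Sn⁴⁺ has 46 e⁻ (Z=50), In³⁺ has 46 e⁻ (Z=49), Cd²⁺ has 46 e⁻ (Z=48), Hg²⁺ has 78 e⁻ (Z=80). Sb⁵⁺ < Sn⁴⁺ (both 46 e⁻, Z=51>50); Sn⁴⁺ < In³⁺ (both 46 e⁻, Z=50>49); In³⁺ < Cd²⁺ (both 46 e⁻, Z=49>48); Cd²⁺ < Hg²⁺ (same group, period 5 vs 6).
Full ascending order: Sb⁵⁺ < Sn⁴⁺ < In³⁺ < Cd²⁺ < Hg²⁺. Counting from the largest, position 4 is Sn⁴⁺.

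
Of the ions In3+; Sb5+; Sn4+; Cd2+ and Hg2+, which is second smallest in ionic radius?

Sn4+

Electron counts and nuclear charges: Sb5+ (Z=51, 46 e⁻), Sn4+ (Z=50, 46 e⁻), In3+ (Z=49, 46 e⁻), Cd2+ (Z=48, 46 e⁻), Hg2+ (Z=80, 78 e⁻). Sb5+ < Sn4+ (isoelectronic, higher Z=51 is smaller); Sn4+ < In3+ (both 46 e⁻, Z=50>49); In3+ < Cd2+ (isoelectronic, higher Z=49 is smaller); Cd2+ < Hg2+ (same group, 1 shell fewer).
Full ascending order: Sb5+ < Sn4+ < In3+ < Cd2+ < Hg2+. Counting from the smallest, position 2 is Sn4+.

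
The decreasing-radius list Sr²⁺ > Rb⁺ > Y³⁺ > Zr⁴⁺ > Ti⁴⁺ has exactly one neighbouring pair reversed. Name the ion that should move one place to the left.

Rb⁺

Check each adjacent pair. Sr²⁺ and Rb⁺ are reversed: both have 36 electrons but Z(Sr)=38 > Z(Rb)=37, so Sr²⁺ should be the smaller of the two. No other neighbouring pair contradicts the periodic trends, so Rb⁺ is the ion listed too late.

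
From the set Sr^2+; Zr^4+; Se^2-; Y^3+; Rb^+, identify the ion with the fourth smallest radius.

Each ion has 36 electrons. The ranking follows nuclear charge in reverse — greater Z gives a smaller radius. Zr^4+ (Z=40), Y^3+ (Z=39), Sr^2+ (Z=38), Rb^+ (Z=37), Se^2- (Z=34).
Ordering: Zr^4+ < Y^3+ < Sr^2+ < Rb^+ < Se^2-. The fourth smallest is Rb^+.

Rb^+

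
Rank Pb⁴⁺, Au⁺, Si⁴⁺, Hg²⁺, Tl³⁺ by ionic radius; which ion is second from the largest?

Hg²⁺

First list Z and electron count for each: Si⁴⁺: 10 e⁻, Z=14, Pb⁴⁺: 78 e⁻, Z=82, Tl³⁺: 78 e⁻, Z=81, Hg²⁺: 78 e⁻, Z=80, Au⁺: 78 e⁻, Z=79. Si⁴⁺ < Pb⁴⁺ (same group, period 3 vs 6); Pb⁴⁺ < Tl³⁺ (isoelectronic, higher Z=82 is smaller); Tl³⁺ < Hg²⁺ (both 78 e⁻, Z=81>80); Hg²⁺ < Au⁺ (isoelectronic, higher Z=80 is smaller).
So the order is Si⁴⁺ < Pb⁴⁺ < Tl³⁺ < Hg²⁺ < Au⁺; the 2nd-largest ion is Hg²⁺.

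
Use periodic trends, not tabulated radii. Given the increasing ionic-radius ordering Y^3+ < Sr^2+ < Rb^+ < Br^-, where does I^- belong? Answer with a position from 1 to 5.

5

Y^3+ has 36 e⁻ (Z=39), Sr^2+ has 36 e⁻ (Z=38), Rb^+ has 36 e⁻ (Z=37), Br^- has 36 e⁻ (Z=35), I^- has 54 e⁻ (Z=53). Y^3+ < Sr^2+ (both 36 e⁻, Z=39>38); Sr^2+ < Rb^+ (isoelectronic, higher Z=38 is smaller); Rb^+ < Br^- (isoelectronic, higher Z=37 is smaller); Br^- < I^- (same group, period 4 vs 5).
Merged order: Y^3+ < Sr^2+ < Rb^+ < Br^- < I^- — I^- is number 5.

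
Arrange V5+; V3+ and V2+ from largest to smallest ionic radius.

These are all V ions. Removing more electrons (higher positive charge) pulls the remaining electrons in closer, so V5+ is smallest and V2+ is largest.

V2+ > V3+ > V5+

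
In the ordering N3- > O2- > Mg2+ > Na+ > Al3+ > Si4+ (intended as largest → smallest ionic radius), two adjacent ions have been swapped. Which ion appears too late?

Na+

Scanning neighbour by neighbour, only Mg2+/Na+ violates a trend: Mg2+ and Na+ share 10 electrons; the higher nuclear charge on Mg (Z=12) contracts it more, so Mg2+ < Na+. That makes Na+ the one sitting a position late relative to where it belongs.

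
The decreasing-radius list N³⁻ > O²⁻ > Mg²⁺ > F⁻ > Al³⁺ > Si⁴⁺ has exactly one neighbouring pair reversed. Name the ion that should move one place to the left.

Scanning neighbour by neighbour, only Mg²⁺/F⁻ violates a trend: they are isoelectronic (10 e⁻) and Mg has more protons than F (12 vs 9), making Mg²⁺ smaller. That makes F⁻ the one sitting a position late relative to where it belongs.

F⁻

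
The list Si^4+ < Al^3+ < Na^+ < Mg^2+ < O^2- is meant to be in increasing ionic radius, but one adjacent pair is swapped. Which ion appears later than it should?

Compare adjacent ions: both have 10 electrons but Z(Mg)=12 > Z(Na)=11, so Mg^2+ should be the smaller of the two — yet in this increasing list Na^+ sits before Mg^2+. Nothing else is reversed, so Mg^2+ should move one place to the left.

Mg^2+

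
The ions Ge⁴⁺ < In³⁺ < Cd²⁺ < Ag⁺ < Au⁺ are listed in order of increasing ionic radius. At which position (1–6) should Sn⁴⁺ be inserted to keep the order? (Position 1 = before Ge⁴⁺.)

Ge⁴⁺ (Z=32, 28 e⁻), Sn⁴⁺ (Z=50, 46 e⁻), In³⁺ (Z=49, 46 e⁻), Cd²⁺ (Z=48, 46 e⁻), Ag⁺ (Z=47, 46 e⁻), Au⁺ (Z=79, 78 e⁻). Ge⁴⁺ < Sn⁴⁺ (same group, 1 shell fewer); Sn⁴⁺ < In³⁺ (both 46 e⁻, Z=50>49); In³⁺ < Cd²⁺ (isoelectronic, higher Z=49 is smaller); Cd²⁺ < Ag⁺ (isoelectronic, higher Z=48 is smaller); Ag⁺ < Au⁺ (same group, period 5 vs 6).
Merged order: Ge⁴⁺ < Sn⁴⁺ < In³⁺ < Cd²⁺ < Ag⁺ < Au⁺ — Sn⁴⁺ is number 2.

2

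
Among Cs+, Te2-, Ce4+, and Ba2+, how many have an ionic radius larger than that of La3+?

3

These species are isoelectronic with 54 electrons. The only difference is the number of protons: Ce4+ (Z=58), La3+ (Z=57), Ba2+ (Z=56), Cs+ (Z=55), Te2- (Z=52). The strongest nuclear pull (Ce4+) gives the smallest ion.
Relative to La3+, the ions that are larger are Ba2+, Cs+, Te2-. So 3 are larger.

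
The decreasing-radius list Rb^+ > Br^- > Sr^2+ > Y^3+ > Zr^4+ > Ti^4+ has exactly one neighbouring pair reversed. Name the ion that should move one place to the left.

Br^-

The pair Rb^+, Br^- is the wrong way round — Rb^+ and Br^- share 36 electrons; the higher nuclear charge on Rb (Z=37) contracts it more, so Rb^+ < Br^-. All other adjacent pairs agree with periodic trends, so Br^- is the misplaced ion.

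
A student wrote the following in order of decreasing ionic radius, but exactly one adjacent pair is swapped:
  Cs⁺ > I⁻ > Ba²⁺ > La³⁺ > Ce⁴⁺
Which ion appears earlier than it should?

Compare adjacent ions: they are isoelectronic (54 e⁻) and Cs has more protons than I (55 vs 53), making Cs⁺ smaller — yet in this decreasing list Cs⁺ sits before I⁻. Nothing else is reversed, so Cs⁺ should move one place to the right.

Cs⁺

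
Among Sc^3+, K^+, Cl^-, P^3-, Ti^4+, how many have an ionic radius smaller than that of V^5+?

Each ion has 18 electrons. The ranking follows nuclear charge in reverse — greater Z gives a smaller radius. V^5+ (Z=23), Ti^4+ (Z=22), Sc^3+ (Z=21), K^+ (Z=19), Cl^- (Z=17), P^3- (Z=15).
Ordering all of them (including V^5+) by radius gives V^5+ < Ti^4+ < Sc^3+ < K^+ < Cl^- < P^3-. So 0 are smaller.

0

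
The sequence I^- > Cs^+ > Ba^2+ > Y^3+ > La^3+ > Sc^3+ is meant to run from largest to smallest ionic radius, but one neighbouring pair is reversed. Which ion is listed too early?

Check each adjacent pair. Y^3+ and La^3+ are reversed: both in group 3 with the same charge; Y^3+ (period 5) has the smaller radius. No other neighbouring pair contradicts the periodic trends, so Y^3+ is the ion listed too early.

Y^3+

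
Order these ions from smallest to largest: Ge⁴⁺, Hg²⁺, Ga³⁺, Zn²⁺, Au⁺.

Ge⁴⁺ < Ga³⁺ < Zn²⁺ < Hg²⁺ < Au⁺

Ge⁴⁺ (Z=32, 28 e⁻), Ga³⁺ (Z=31, 28 e⁻), Zn²⁺ (Z=30, 28 e⁻), Hg²⁺ (Z=80, 78 e⁻), Au⁺ (Z=79, 78 e⁻). Ge⁴⁺ < Ga³⁺ (both 28 e⁻, Z=32>31); Ga³⁺ < Zn²⁺ (isoelectronic, higher Z=31 is smaller); Zn²⁺ < Hg²⁺ (same group, 2 shells fewer); Hg²⁺ < Au⁺ (isoelectronic, higher Z=80 is smaller).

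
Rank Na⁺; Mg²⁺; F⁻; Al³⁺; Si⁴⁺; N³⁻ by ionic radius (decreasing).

N³⁻ > F⁻ > Na⁺ > Mg²⁺ > Al³⁺ > Si⁴⁺

Isoelectronic series (10 e⁻ each). Size is set by nuclear charge: more protons means a smaller ion. Si⁴⁺ (Z=14), Al³⁺ (Z=13), Mg²⁺ (Z=12), Na⁺ (Z=11), F⁻ (Z=9), N³⁻ (Z=7).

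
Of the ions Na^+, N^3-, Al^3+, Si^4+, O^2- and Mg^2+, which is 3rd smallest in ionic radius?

Mg^2+

All of these have 10 electrons (isoelectronic). With the same electron cloud, the ion with the most protons pulls it in tightest. Nuclear charges: Si^4+ (Z=14), Al^3+ (Z=13), Mg^2+ (Z=12), Na^+ (Z=11), O^2- (Z=8), N^3- (Z=7). Highest Z is smallest.
Ordering: Si^4+ < Al^3+ < Mg^2+ < Na^+ < O^2- < N^3-. The 3rd smallest is Mg^2+.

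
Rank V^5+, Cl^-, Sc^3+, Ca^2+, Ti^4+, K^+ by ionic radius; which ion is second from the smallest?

Each ion has 18 electrons. The ranking follows nuclear charge in reverse — greater Z gives a smaller radius. V^5+ (Z=23), Ti^4+ (Z=22), Sc^3+ (Z=21), Ca^2+ (Z=20), K^+ (Z=19), Cl^- (Z=17).
Full ascending order: V^5+ < Ti^4+ < Sc^3+ < Ca^2+ < K^+ < Cl^-. Counting from the smallest, position 2 is Ti^4+.

Ti^4+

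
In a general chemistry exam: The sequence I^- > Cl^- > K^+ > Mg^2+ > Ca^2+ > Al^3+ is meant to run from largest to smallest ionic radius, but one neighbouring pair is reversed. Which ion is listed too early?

Scanning neighbour by neighbour, only Mg^2+/Ca^2+ violates a trend: both in group 2 with the same charge; Mg^2+ (period 3) has the smaller radius. That makes Mg^2+ the one sitting a position early relative to where it belongs.

Mg^2+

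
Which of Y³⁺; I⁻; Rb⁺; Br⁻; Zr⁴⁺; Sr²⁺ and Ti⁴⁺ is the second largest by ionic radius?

Br⁻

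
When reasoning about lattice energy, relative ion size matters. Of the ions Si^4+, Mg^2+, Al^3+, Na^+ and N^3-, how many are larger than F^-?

1

Each ion has 10 electrons. The ranking follows nuclear charge in reverse — greater Z gives a smaller radius. Si^4+ (Z=14), Al^3+ (Z=13), Mg^2+ (Z=12), Na^+ (Z=11), F^- (Z=9), N^3- (Z=7).
Ordering all of them (including F^-) by radius gives Si^4+ < Al^3+ < Mg^2+ < Na^+ < F^- < N^3-. Count: 1.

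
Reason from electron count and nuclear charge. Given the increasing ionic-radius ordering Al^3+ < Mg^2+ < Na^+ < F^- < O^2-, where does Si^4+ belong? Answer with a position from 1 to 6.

These species are isoelectronic with 10 electrons. The only difference is the number of protons: Si^4+ (Z=14), Al^3+ (Z=13), Mg^2+ (Z=12), Na^+ (Z=11), F^- (Z=9), O^2- (Z=8). The strongest nuclear pull (Si^4+) gives the smallest ion.
Putting Si^4+ in gives Si^4+ < Al^3+ < Mg^2+ < Na^+ < F^- < O^2-; it lands at slot 1.

1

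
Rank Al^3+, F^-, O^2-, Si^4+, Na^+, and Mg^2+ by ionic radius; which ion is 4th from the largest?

Mg^2+

These species are isoelectronic with 10 electrons. The only difference is the number of protons: Si^4+ (Z=14), Al^3+ (Z=13), Mg^2+ (Z=12), Na^+ (Z=11), F^- (Z=9), O^2- (Z=8). The strongest nuclear pull (Si^4+) gives the smallest ion.
So the order is Si^4+ < Al^3+ < Mg^2+ < Na^+ < F^- < O^2-; the 4th-largest ion is Mg^2+.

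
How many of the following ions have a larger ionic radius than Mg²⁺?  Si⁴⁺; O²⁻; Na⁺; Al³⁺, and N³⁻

Isoelectronic series (10 e⁻ each). Size is set by nuclear charge: more protons means a smaller ion. Si⁴⁺ (Z=14), Al³⁺ (Z=13), Mg²⁺ (Z=12), Na⁺ (Z=11), O²⁻ (Z=8), N³⁻ (Z=7).
Placing each against Mg²⁺: smaller — Si⁴⁺, Al³⁺; larger — Na⁺, O²⁻, N³⁻. That's 3.

3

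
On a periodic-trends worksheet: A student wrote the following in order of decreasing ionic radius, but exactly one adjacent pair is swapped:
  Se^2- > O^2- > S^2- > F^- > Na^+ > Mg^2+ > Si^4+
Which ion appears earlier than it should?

O^2-

Compare adjacent ions: O^2- and S^2- are in one column with the same charge; the lighter period-2 ion has one fewer shell and is smaller — yet in this decreasing list O^2- sits before S^2-. Nothing else is reversed, so O^2- should move one place to the right.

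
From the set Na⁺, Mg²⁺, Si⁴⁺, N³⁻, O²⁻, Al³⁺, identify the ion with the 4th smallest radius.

These species are isoelectronic with 10 electrons. The only difference is the number of protons: Si⁴⁺ (Z=14), Al³⁺ (Z=13), Mg²⁺ (Z=12), Na⁺ (Z=11), O²⁻ (Z=8), N³⁻ (Z=7). The strongest nuclear pull (Si⁴⁺) gives the smallest ion.
That gives Si⁴⁺ < Al³⁺ < Mg²⁺ < Na⁺ < O²⁻ < N³⁻. From the smallest end, number 4 is Na⁺.

Na⁺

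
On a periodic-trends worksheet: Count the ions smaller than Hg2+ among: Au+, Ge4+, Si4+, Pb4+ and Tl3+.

4

Tabulating Z and e⁻: Si4+: 10 e⁻, Z=14, Ge4+: 28 e⁻, Z=32, Pb4+: 78 e⁻, Z=82, Tl3+: 78 e⁻, Z=81, Hg2+: 78 e⁻, Z=80, Au+: 78 e⁻, Z=79. Si4+ < Ge4+ (same group, period 3 vs 4); Ge4+ < Pb4+ (same group, period 4 vs 6); Pb4+ < Tl3+ (isoelectronic, higher Z=82 is smaller); Tl3+ < Hg2+ (isoelectronic, higher Z=81 is smaller); Hg2+ < Au+ (isoelectronic, higher Z=80 is smaller).
Ordering all of them (including Hg2+) by radius gives Si4+ < Ge4+ < Pb4+ < Tl3+ < Hg2+ < Au+. So 4 are smaller.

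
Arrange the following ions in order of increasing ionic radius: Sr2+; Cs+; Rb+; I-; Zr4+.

Tabulating Z and e⁻: Zr4+ (Z=40, 36 e⁻), Sr2+ (Z=38, 36 e⁻), Rb+ (Z=37, 36 e⁻), Cs+ (Z=55, 54 e⁻), I- (Z=53, 54 e⁻). Zr4+ < Sr2+ (both 36 e⁻, Z=40>38); Sr2+ < Rb+ (isoelectronic, higher Z=38 is smaller); Rb+ < Cs+ (same group, 1 shell fewer); Cs+ < I- (isoelectronic, higher Z=55 is smaller).

Zr4+ < Sr2+ < Rb+ < Cs+ < I-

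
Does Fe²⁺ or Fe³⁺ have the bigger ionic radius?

Fe²⁺

Same element, different charge: the more highly charged cation has fewer electrons and a greater effective nuclear charge per electron, making Fe³⁺ the smallest.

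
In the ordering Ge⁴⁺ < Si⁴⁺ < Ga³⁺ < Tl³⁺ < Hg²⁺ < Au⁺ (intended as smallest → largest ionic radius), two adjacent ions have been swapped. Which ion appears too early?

Ge⁴⁺

Check each adjacent pair. Ge⁴⁺ and Si⁴⁺ are reversed: both in group 14 with the same charge; Si⁴⁺ (period 3) has the smaller radius. No other neighbouring pair contradicts the periodic trends, so Ge⁴⁺ is the ion listed too early.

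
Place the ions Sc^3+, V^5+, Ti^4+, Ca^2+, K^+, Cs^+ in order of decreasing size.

Work out protons and electrons: V^5+ (Z=23, 18 e⁻), Ti^4+ (Z=22, 18 e⁻), Sc^3+ (Z=21, 18 e⁻), Ca^2+ (Z=20, 18 e⁻), K^+ (Z=19, 18 e⁻), Cs^+ (Z=55, 54 e⁻). V^5+ < Ti^4+ (both 18 e⁻, Z=23>22); Ti^4+ < Sc^3+ (both 18 e⁻, Z=22>21); Sc^3+ < Ca^2+ (both 18 e⁻, Z=21>20); Ca^2+ < K^+ (both 18 e⁻, Z=20>19); K^+ < Cs^+ (same group, 2 shells fewer).

Cs^+ > K^+ > Ca^2+ > Sc^3+ > Ti^4+ > V^5+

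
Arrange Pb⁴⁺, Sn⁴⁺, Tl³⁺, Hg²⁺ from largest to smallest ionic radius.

Hg²⁺ > Tl³⁺ > Pb⁴⁺ > Sn⁴⁺

First list Z and electron count for each: Sn⁴⁺ (Z=50, 46 e⁻), Pb⁴⁺ (Z=82, 78 e⁻), Tl³⁺ (Z=81, 78 e⁻), Hg²⁺ (Z=80, 78 e⁻). Sn⁴⁺ < Pb⁴⁺ (same group, period 5 vs 6); Pb⁴⁺ < Tl³⁺ (both 78 e⁻, Z=82>81); Tl³⁺ < Hg²⁺ (isoelectronic, higher Z=81 is smaller).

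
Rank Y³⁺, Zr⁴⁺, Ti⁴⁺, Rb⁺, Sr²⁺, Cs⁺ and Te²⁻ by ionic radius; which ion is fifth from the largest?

First list Z and electron count for each: Ti⁴⁺ (Z=22, 18 e⁻), Zr⁴⁺ (Z=40, 36 e⁻), Y³⁺ (Z=39, 36 e⁻), Sr²⁺ (Z=38, 36 e⁻), Rb⁺ (Z=37, 36 e⁻), Cs⁺ (Z=55, 54 e⁻), Te²⁻ (Z=52, 54 e⁻). Ti⁴⁺ < Zr⁴⁺ (same group, 1 shell fewer); Zr⁴⁺ < Y³⁺ (isoelectronic, higher Z=40 is smaller); Y³⁺ < Sr²⁺ (isoelectronic, higher Z=39 is smaller); Sr²⁺ < Rb⁺ (both 36 e⁻, Z=38>37); Rb⁺ < Cs⁺ (same group, period 5 vs 6); Cs⁺ < Te²⁻ (isoelectronic, higher Z=55 is smaller).
That gives Ti⁴⁺ < Zr⁴⁺ < Y³⁺ < Sr²⁺ < Rb⁺ < Cs⁺ < Te²⁻. From the largest end, number 5 is Y³⁺.

Y³⁺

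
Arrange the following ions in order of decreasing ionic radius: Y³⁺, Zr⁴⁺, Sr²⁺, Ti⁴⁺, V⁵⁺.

Sr²⁺ > Y³⁺ > Zr⁴⁺ > Ti⁴⁺ > V⁵⁺

Electron counts and nuclear charges: V⁵⁺ (Z=23, 18 e⁻), Ti⁴⁺ (Z=22, 18 e⁻), Zr⁴⁺ (Z=40, 36 e⁻), Y³⁺ (Z=39, 36 e⁻), Sr²⁺ (Z=38, 36 e⁻). V⁵⁺ < Ti⁴⁺ (both 18 e⁻, Z=23>22); Ti⁴⁺ < Zr⁴⁺ (same group, 1 shell fewer); Zr⁴⁺ < Y³⁺ (both 36 e⁻, Z=40>39); Y³⁺ < Sr²⁺ (isoelectronic, higher Z=39 is smaller).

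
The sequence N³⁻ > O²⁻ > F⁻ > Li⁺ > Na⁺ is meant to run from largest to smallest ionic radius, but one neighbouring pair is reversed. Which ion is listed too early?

Li⁺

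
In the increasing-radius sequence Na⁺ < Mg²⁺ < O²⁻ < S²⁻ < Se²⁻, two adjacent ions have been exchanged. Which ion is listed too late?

Mg²⁺

Scanning neighbour by neighbour, only Na⁺/Mg²⁺ violates a trend: Mg²⁺ and Na⁺ share 10 electrons; the higher nuclear charge on Mg (Z=12) contracts it more, so Mg²⁺ < Na⁺. That makes Mg²⁺ the one sitting a position late relative to where it belongs.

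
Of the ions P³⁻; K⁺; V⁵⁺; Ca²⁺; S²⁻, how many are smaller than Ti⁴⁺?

Isoelectronic series (18 e⁻ each). Size is set by nuclear charge: more protons means a smaller ion. V⁵⁺ (Z=23), Ti⁴⁺ (Z=22), Ca²⁺ (Z=20), K⁺ (Z=19), S²⁻ (Z=16), P³⁻ (Z=15).
Ordering all of them (including Ti⁴⁺) by radius gives V⁵⁺ < Ti⁴⁺ < Ca²⁺ < K⁺ < S²⁻ < P³⁻. So 1 is smaller.

1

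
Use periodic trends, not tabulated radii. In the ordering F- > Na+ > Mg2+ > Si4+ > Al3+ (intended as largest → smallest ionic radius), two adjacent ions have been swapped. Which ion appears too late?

The pair Si4+, Al3+ is the wrong way round — Si4+ and Al3+ share 10 electrons; the higher nuclear charge on Si (Z=14) contracts it more, so Si4+ < Al3+. All other adjacent pairs agree with periodic trends, so Al3+ is the misplaced ion.

Al3+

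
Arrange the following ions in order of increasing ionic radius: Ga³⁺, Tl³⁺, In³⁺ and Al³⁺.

Al³⁺ < Ga³⁺ < In³⁺ < Tl³⁺

These ions sit in one column with identical charge. Each step down the periodic table adds a principal shell, increasing the radius.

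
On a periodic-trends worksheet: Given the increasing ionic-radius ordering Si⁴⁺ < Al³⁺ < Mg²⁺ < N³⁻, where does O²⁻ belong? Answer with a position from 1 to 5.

4

All of these have 10 electrons (isoelectronic). With the same electron cloud, the ion with the most protons pulls it in tightest. Nuclear charges: Si⁴⁺ (Z=14), Al³⁺ (Z=13), Mg²⁺ (Z=12), O²⁻ (Z=8), N³⁻ (Z=7). Highest Z is smallest.
With O²⁻ included the full order is Si⁴⁺ < Al³⁺ < Mg²⁺ < O²⁻ < N³⁻, so it takes position 4.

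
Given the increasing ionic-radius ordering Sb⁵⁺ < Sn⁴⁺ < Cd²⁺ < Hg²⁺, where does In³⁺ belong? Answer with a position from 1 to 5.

3

Work out protons and electrons: Sb⁵⁺: 46 e⁻, Z=51, Sn⁴⁺: 46 e⁻, Z=50, In³⁺: 46 e⁻, Z=49, Cd²⁺: 46 e⁻, Z=48, Hg²⁺: 78 e⁻, Z=80. Sb⁵⁺ < Sn⁴⁺ (both 46 e⁻, Z=51>50); Sn⁴⁺ < In³⁺ (isoelectronic, higher Z=50 is smaller); In³⁺ < Cd²⁺ (both 46 e⁻, Z=49>48); Cd²⁺ < Hg²⁺ (same group, period 5 vs 6).
The complete sequence is Sb⁵⁺ < Sn⁴⁺ < In³⁺ < Cd²⁺ < Hg²⁺. In³⁺ sits at position 3.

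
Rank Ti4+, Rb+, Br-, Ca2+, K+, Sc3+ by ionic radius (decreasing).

Electron counts and nuclear charges: Ti4+: 18 e⁻, Z=22, Sc3+: 18 e⁻, Z=21, Ca2+: 18 e⁻, Z=20, K+: 18 e⁻, Z=19, Rb+: 36 e⁻, Z=37, Br-: 36 e⁻, Z=35. Ti4+ < Sc3+ (both 18 e⁻, Z=22>21); Sc3+ < Ca2+ (both 18 e⁻, Z=21>20); Ca2+ < K+ (both 18 e⁻, Z=20>19); K+ < Rb+ (same group, 1 shell fewer); Rb+ < Br- (both 36 e⁻, Z=37>35).

Br- > Rb+ > K+ > Ca2+ > Sc3+ > Ti4+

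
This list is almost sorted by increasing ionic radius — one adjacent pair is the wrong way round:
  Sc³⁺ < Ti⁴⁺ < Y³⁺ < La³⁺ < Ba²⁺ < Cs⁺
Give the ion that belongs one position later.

Compare adjacent ions: both have 18 electrons but Z(Ti)=22 > Z(Sc)=21, so Ti⁴⁺ should be the smaller of the two — yet in this increasing list Sc³⁺ sits before Ti⁴⁺. Nothing else is reversed, so Sc³⁺ should move one place to the right.

Sc³⁺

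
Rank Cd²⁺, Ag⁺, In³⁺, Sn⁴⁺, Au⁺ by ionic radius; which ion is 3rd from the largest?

Cd²⁺

Electron counts and nuclear charges: Sn⁴⁺ has 46 e⁻ (Z=50), In³⁺ has 46 e⁻ (Z=49), Cd²⁺ has 46 e⁻ (Z=48), Ag⁺ has 46 e⁻ (Z=47), Au⁺ has 78 e⁻ (Z=79). Sn⁴⁺ < In³⁺ (isoelectronic, higher Z=50 is smaller); In³⁺ < Cd²⁺ (isoelectronic, higher Z=49 is smaller); Cd²⁺ < Ag⁺ (both 46 e⁻, Z=48>47); Ag⁺ < Au⁺ (same group, period 5 vs 6).
Ordering: Sn⁴⁺ < In³⁺ < Cd²⁺ < Ag⁺ < Au⁺. The 3rd largest is Cd²⁺.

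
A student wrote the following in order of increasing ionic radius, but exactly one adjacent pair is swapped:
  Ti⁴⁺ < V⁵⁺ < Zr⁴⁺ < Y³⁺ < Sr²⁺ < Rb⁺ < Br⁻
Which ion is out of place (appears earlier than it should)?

Ti⁴⁺

The pair Ti⁴⁺, V⁵⁺ is the wrong way round — they are isoelectronic (18 e⁻) and V has more protons than Ti (23 vs 22), making V⁵⁺ smaller. All other adjacent pairs agree with periodic trends, so Ti⁴⁺ is the misplaced ion.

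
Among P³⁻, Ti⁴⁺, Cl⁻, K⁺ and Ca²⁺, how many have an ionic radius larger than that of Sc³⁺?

These species are isoelectronic with 18 electrons. The only difference is the number of protons: Ti⁴⁺ (Z=22), Sc³⁺ (Z=21), Ca²⁺ (Z=20), K⁺ (Z=19), Cl⁻ (Z=17), P³⁻ (Z=15). The strongest nuclear pull (Ti⁴⁺) gives the smallest ion.
Placing each against Sc³⁺: smaller — Ti⁴⁺; larger — Ca²⁺, K⁺, Cl⁻, P³⁻. So 4 are larger.

4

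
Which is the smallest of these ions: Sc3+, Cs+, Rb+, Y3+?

Tabulating Z and e⁻: Sc3+ has 18 e⁻ (Z=21), Y3+ has 36 e⁻ (Z=39), Rb+ has 36 e⁻ (Z=37), Cs+ has 54 e⁻ (Z=55). Sc3+ < Y3+ (same group, period 4 vs 5); Y3+ < Rb+ (both 36 e⁻, Z=39>37); Rb+ < Cs+ (same group, period 5 vs 6).

Sc3+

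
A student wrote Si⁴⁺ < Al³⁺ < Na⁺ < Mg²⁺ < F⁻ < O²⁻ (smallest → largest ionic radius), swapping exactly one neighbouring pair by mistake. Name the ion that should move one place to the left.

Mg²⁺

Scanning neighbour by neighbour, only Na⁺/Mg²⁺ violates a trend: they are isoelectronic (10 e⁻) and Mg has more protons than Na (12 vs 11), making Mg²⁺ smaller. That makes Mg²⁺ the one sitting a position late relative to where it belongs.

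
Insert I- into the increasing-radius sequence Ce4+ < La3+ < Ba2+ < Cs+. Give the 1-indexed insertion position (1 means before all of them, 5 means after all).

5

Each ion has 54 electrons. The ranking follows nuclear charge in reverse — greater Z gives a smaller radius. Ce4+ (Z=58), La3+ (Z=57), Ba2+ (Z=56), Cs+ (Z=55), I- (Z=53).
The complete sequence is Ce4+ < La3+ < Ba2+ < Cs+ < I-. I- sits at position 5.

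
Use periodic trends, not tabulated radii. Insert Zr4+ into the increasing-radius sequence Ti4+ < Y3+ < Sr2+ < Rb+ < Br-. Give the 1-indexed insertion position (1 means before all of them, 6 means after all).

Work out protons and electrons: Ti4+ (Z=22, 18 e⁻), Zr4+ (Z=40, 36 e⁻), Y3+ (Z=39, 36 e⁻), Sr2+ (Z=38, 36 e⁻), Rb+ (Z=37, 36 e⁻), Br- (Z=35, 36 e⁻). Ti4+ < Zr4+ (same group, 1 shell fewer); Zr4+ < Y3+ (isoelectronic, higher Z=40 is smaller); Y3+ < Sr2+ (both 36 e⁻, Z=39>38); Sr2+ < Rb+ (isoelectronic, higher Z=38 is smaller); Rb+ < Br- (both 36 e⁻, Z=37>35).
With Zr4+ included the full order is Ti4+ < Zr4+ < Y3+ < Sr2+ < Rb+ < Br-, so it takes position 2.

2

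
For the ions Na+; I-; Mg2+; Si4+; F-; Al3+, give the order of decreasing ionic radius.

Electron counts and nuclear charges: Si4+ has 10 e⁻ (Z=14), Al3+ has 10 e⁻ (Z=13), Mg2+ has 10 e⁻ (Z=12), Na+ has 10 e⁻ (Z=11), F- has 10 e⁻ (Z=9), I- has 54 e⁻ (Z=53). Si4+ < Al3+ (both 10 e⁻, Z=14>13); Al3+ < Mg2+ (isoelectronic, higher Z=13 is smaller); Mg2+ < Na+ (isoelectronic, higher Z=12 is smaller); Na+ < F- (isoelectronic, higher Z=11 is smaller); F- < I- (same group, period 2 vs 5).

I- > F- > Na+ > Mg2+ > Al3+ > Si4+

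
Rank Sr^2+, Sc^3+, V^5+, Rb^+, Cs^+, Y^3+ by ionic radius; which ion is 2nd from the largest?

Rb^+

Work out protons and electrons: V^5+ (Z=23, 18 e⁻), Sc^3+ (Z=21, 18 e⁻), Y^3+ (Z=39, 36 e⁻), Sr^2+ (Z=38, 36 e⁻), Rb^+ (Z=37, 36 e⁻), Cs^+ (Z=55, 54 e⁻). V^5+ < Sc^3+ (both 18 e⁻, Z=23>21); Sc^3+ < Y^3+ (same group, period 4 vs 5); Y^3+ < Sr^2+ (both 36 e⁻, Z=39>38); Sr^2+ < Rb^+ (isoelectronic, higher Z=38 is smaller); Rb^+ < Cs^+ (same group, 1 shell fewer).
So the order is V^5+ < Sc^3+ < Y^3+ < Sr^2+ < Rb^+ < Cs^+; the 2nd-largest ion is Rb^+.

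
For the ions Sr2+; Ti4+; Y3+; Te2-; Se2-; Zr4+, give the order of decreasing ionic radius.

First list Z and electron count for each: Ti4+: 18 e⁻, Z=22, Zr4+: 36 e⁻, Z=40, Y3+: 36 e⁻, Z=39, Sr2+: 36 e⁻, Z=38, Se2-: 36 e⁻, Z=34, Te2-: 54 e⁻, Z=52. Ti4+ < Zr4+ (same group, 1 shell fewer); Zr4+ < Y3+ (both 36 e⁻, Z=40>39); Y3+ < Sr2+ (isoelectronic, higher Z=39 is smaller); Sr2+ < Se2- (isoelectronic, higher Z=38 is smaller); Se2- < Te2- (same group, period 4 vs 5).

Te2- > Se2- > Sr2+ > Y3+ > Zr4+ > Ti4+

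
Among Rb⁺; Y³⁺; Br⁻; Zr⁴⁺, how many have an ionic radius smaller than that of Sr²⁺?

2

All of these have 36 electrons (isoelectronic). With the same electron cloud, the ion with the most protons pulls it in tightest. Nuclear charges: Zr⁴⁺ (Z=40), Y³⁺ (Z=39), Sr²⁺ (Z=38), Rb⁺ (Z=37), Br⁻ (Z=35). Highest Z is smallest.
Placing each against Sr²⁺: smaller — Zr⁴⁺, Y³⁺; larger — Rb⁺, Br⁻. That's 2.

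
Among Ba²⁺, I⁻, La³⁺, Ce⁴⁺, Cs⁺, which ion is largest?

I⁻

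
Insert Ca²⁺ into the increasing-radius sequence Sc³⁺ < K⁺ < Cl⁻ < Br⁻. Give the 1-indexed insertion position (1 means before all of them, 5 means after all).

Sc³⁺: 18 e⁻, Z=21, Ca²⁺: 18 e⁻, Z=20, K⁺: 18 e⁻, Z=19, Cl⁻: 18 e⁻, Z=17, Br⁻: 36 e⁻, Z=35. Sc³⁺ < Ca²⁺ (isoelectronic, higher Z=21 is smaller); Ca²⁺ < K⁺ (isoelectronic, higher Z=20 is smaller); K⁺ < Cl⁻ (both 18 e⁻, Z=19>17); Cl⁻ < Br⁻ (same group, period 3 vs 4).
With Ca²⁺ included the full order is Sc³⁺ < Ca²⁺ < K⁺ < Cl⁻ < Br⁻, so it takes position 2.

2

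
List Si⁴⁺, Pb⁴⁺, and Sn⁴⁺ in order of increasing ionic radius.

These ions sit in one column with identical charge. Each step down the periodic table adds a principal shell, increasing the radius.

Si⁴⁺ < Sn⁴⁺ < Pb⁴⁺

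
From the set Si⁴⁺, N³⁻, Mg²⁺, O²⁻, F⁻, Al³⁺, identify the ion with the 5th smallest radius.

O²⁻

These species are isoelectronic with 10 electrons. The only difference is the number of protons: Si⁴⁺ (Z=14), Al³⁺ (Z=13), Mg²⁺ (Z=12), F⁻ (Z=9), O²⁻ (Z=8), N³⁻ (Z=7). The strongest nuclear pull (Si⁴⁺) gives the smallest ion.
Ordering: Si⁴⁺ < Al³⁺ < Mg²⁺ < F⁻ < O²⁻ < N³⁻. The 5th smallest is O²⁻.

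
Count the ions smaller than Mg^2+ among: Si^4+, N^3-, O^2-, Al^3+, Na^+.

2

Each ion has 10 electrons. The ranking follows nuclear charge in reverse — greater Z gives a smaller radius. Si^4+ (Z=14), Al^3+ (Z=13), Mg^2+ (Z=12), Na^+ (Z=11), O^2- (Z=8), N^3- (Z=7).
Ordering all of them (including Mg^2+) by radius gives Si^4+ < Al^3+ < Mg^2+ < Na^+ < O^2- < N^3-. So 2 are smaller.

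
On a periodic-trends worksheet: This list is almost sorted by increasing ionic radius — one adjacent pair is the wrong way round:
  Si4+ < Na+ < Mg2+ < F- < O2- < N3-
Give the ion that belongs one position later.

Na+

Check each adjacent pair. Na+ and Mg2+ are reversed: both have 10 electrons but Z(Mg)=12 > Z(Na)=11, so Mg2+ should be the smaller of the two. No other neighbouring pair contradicts the periodic trends, so Na+ is the ion listed too early.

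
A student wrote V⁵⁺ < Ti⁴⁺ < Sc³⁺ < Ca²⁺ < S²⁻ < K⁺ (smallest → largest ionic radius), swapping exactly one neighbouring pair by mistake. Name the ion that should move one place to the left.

K⁺

The pair S²⁻, K⁺ is the wrong way round — both have 18 electrons but Z(K)=19 > Z(S)=16, so K⁺ should be the smaller of the two. All other adjacent pairs agree with periodic trends, so K⁺ is the misplaced ion.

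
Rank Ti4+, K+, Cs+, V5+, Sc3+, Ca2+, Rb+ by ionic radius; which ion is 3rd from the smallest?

Sc3+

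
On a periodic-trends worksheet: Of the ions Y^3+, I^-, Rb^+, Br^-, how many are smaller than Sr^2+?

1

First list Z and electron count for each: Y^3+: 36 e⁻, Z=39, Sr^2+: 36 e⁻, Z=38, Rb^+: 36 e⁻, Z=37, Br^-: 36 e⁻, Z=35, I^-: 54 e⁻, Z=53. Y^3+ < Sr^2+ (both 36 e⁻, Z=39>38); Sr^2+ < Rb^+ (isoelectronic, higher Z=38 is smaller); Rb^+ < Br^- (isoelectronic, higher Z=37 is smaller); Br^- < I^- (same group, 1 shell fewer).
Placing each against Sr^2+: smaller — Y^3+; larger — Rb^+, Br^-, I^-. So 1 is smaller.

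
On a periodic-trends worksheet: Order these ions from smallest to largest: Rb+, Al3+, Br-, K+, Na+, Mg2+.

First list Z and electron count for each: Al3+ (Z=13, 10 e⁻), Mg2+ (Z=12, 10 e⁻), Na+ (Z=11, 10 e⁻), K+ (Z=19, 18 e⁻), Rb+ (Z=37, 36 e⁻), Br- (Z=35, 36 e⁻). Al3+ < Mg2+ (both 10 e⁻, Z=13>12); Mg2+ < Na+ (both 10 e⁻, Z=12>11); Na+ < K+ (same group, 1 shell fewer); K+ < Rb+ (same group, period 4 vs 5); Rb+ < Br- (isoelectronic, higher Z=37 is smaller).

Al3+ < Mg2+ < Na+ < K+ < Rb+ < Br-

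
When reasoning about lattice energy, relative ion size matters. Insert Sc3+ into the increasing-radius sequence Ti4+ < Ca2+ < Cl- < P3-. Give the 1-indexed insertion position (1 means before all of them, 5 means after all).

2

All of these have 18 electrons (isoelectronic). With the same electron cloud, the ion with the most protons pulls it in tightest. Nuclear charges: Ti4+ (Z=22), Sc3+ (Z=21), Ca2+ (Z=20), Cl- (Z=17), P3- (Z=15). Highest Z is smallest.
Putting Sc3+ in gives Ti4+ < Sc3+ < Ca2+ < Cl- < P3-; it lands at slot 2.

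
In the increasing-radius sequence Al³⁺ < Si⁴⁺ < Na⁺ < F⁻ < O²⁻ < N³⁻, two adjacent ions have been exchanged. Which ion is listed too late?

Check each adjacent pair. Al³⁺ and Si⁴⁺ are reversed: they are isoelectronic (10 e⁻) and Si has more protons than Al (14 vs 13), making Si⁴⁺ smaller. No other neighbouring pair contradicts the periodic trends, so Si⁴⁺ is the ion listed too late.

Si⁴⁺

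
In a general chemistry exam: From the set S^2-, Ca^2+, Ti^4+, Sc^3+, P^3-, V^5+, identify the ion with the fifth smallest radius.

S^2-

These species are isoelectronic with 18 electrons. The only difference is the number of protons: V^5+ (Z=23), Ti^4+ (Z=22), Sc^3+ (Z=21), Ca^2+ (Z=20), S^2- (Z=16), P^3- (Z=15). The strongest nuclear pull (V^5+) gives the smallest ion.
That gives V^5+ < Ti^4+ < Sc^3+ < Ca^2+ < S^2- < P^3-. From the smallest end, number 5 is S^2-.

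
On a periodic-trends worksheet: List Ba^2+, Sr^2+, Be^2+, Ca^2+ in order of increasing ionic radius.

These ions sit in one column with identical charge. Each step down the periodic table adds a principal shell, increasing the radius.

Be^2+ < Ca^2+ < Sr^2+ < Ba^2+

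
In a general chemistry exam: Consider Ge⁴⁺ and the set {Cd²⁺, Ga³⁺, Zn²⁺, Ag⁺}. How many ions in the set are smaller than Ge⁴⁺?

0

Work out protons and electrons: Ge⁴⁺: 28 e⁻, Z=32, Ga³⁺: 28 e⁻, Z=31, Zn²⁺: 28 e⁻, Z=30, Cd²⁺: 46 e⁻, Z=48, Ag⁺: 46 e⁻, Z=47. Ge⁴⁺ < Ga³⁺ (isoelectronic, higher Z=32 is smaller); Ga³⁺ < Zn²⁺ (isoelectronic, higher Z=31 is smaller); Zn²⁺ < Cd²⁺ (same group, period 4 vs 5); Cd²⁺ < Ag⁺ (both 46 e⁻, Z=48>47).
Placing each against Ge⁴⁺: smaller — none; larger — Ga³⁺, Zn²⁺, Cd²⁺, Ag⁺. That's 0.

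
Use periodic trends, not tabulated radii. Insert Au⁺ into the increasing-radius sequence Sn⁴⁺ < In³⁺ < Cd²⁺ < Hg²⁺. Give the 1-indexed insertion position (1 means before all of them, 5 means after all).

5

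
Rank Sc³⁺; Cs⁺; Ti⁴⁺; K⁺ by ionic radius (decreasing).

Work out protons and electrons: Ti⁴⁺ (Z=22, 18 e⁻), Sc³⁺ (Z=21, 18 e⁻), K⁺ (Z=19, 18 e⁻), Cs⁺ (Z=55, 54 e⁻). Ti⁴⁺ < Sc³⁺ (isoelectronic, higher Z=22 is smaller); Sc³⁺ < K⁺ (isoelectronic, higher Z=21 is smaller); K⁺ < Cs⁺ (same group, 2 shells fewer).

Cs⁺ > K⁺ > Sc³⁺ > Ti⁴⁺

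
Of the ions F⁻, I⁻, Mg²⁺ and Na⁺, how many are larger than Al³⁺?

4

Work out protons and electrons: Al³⁺ (Z=13, 10 e⁻), Mg²⁺ (Z=12, 10 e⁻), Na⁺ (Z=11, 10 e⁻), F⁻ (Z=9, 10 e⁻), I⁻ (Z=53, 54 e⁻). Al³⁺ < Mg²⁺ (both 10 e⁻, Z=13>12); Mg²⁺ < Na⁺ (both 10 e⁻, Z=12>11); Na⁺ < F⁻ (isoelectronic, higher Z=11 is smaller); F⁻ < I⁻ (same group, period 2 vs 5).
Overall: Al³⁺ < Mg²⁺ < Na⁺ < F⁻ < I⁻. Al³⁺ has 0 below it and 4 above. That's 4.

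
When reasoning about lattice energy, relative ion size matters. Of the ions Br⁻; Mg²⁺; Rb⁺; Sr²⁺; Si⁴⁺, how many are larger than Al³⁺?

4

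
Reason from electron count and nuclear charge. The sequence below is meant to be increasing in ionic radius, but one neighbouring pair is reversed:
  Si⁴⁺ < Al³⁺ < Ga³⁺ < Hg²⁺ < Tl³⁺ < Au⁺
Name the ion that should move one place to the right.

Scanning neighbour by neighbour, only Hg²⁺/Tl³⁺ violates a trend: Tl³⁺ and Hg²⁺ share 78 electrons; the higher nuclear charge on Tl (Z=81) contracts it more, so Tl³⁺ < Hg²⁺. That makes Hg²⁺ the one sitting a position early relative to where it belongs.

Hg²⁺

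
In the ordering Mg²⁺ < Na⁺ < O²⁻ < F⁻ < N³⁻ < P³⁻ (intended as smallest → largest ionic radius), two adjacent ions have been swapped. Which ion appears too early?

Check each adjacent pair. O²⁻ and F⁻ are reversed: F⁻ and O²⁻ share 10 electrons; the higher nuclear charge on F (Z=9) contracts it more, so F⁻ < O²⁻. No other neighbouring pair contradicts the periodic trends, so O²⁻ is the ion listed too early.

O²⁻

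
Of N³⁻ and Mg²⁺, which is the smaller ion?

Isoelectronic series (10 e⁻ each). Size is set by nuclear charge: more protons means a smaller ion. Mg²⁺ (Z=12), N³⁻ (Z=7).

Mg²⁺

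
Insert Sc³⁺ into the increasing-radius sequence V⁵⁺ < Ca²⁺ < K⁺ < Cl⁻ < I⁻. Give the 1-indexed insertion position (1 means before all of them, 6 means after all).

2

First list Z and electron count for each: V⁵⁺ has 18 e⁻ (Z=23), Sc³⁺ has 18 e⁻ (Z=21), Ca²⁺ has 18 e⁻ (Z=20), K⁺ has 18 e⁻ (Z=19), Cl⁻ has 18 e⁻ (Z=17), I⁻ has 54 e⁻ (Z=53). V⁵⁺ < Sc³⁺ (both 18 e⁻, Z=23>21); Sc³⁺ < Ca²⁺ (both 18 e⁻, Z=21>20); Ca²⁺ < K⁺ (isoelectronic, higher Z=20 is smaller); K⁺ < Cl⁻ (both 18 e⁻, Z=19>17); Cl⁻ < I⁻ (same group, period 3 vs 5).
The complete sequence is V⁵⁺ < Sc³⁺ < Ca²⁺ < K⁺ < Cl⁻ < I⁻. Sc³⁺ sits at position 2.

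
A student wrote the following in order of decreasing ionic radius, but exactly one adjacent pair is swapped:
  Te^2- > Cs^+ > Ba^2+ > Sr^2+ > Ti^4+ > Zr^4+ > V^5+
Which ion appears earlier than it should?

Ti^4+

The pair Ti^4+, Zr^4+ is the wrong way round — Ti^4+ and Zr^4+ are in one column with the same charge; the lighter period-4 ion has one fewer shell and is smaller. All other adjacent pairs agree with periodic trends, so Ti^4+ is the misplaced ion.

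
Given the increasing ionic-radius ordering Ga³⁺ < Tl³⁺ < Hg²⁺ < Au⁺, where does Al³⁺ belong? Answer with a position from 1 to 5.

Electron counts and nuclear charges: Al³⁺ has 10 e⁻ (Z=13), Ga³⁺ has 28 e⁻ (Z=31), Tl³⁺ has 78 e⁻ (Z=81), Hg²⁺ has 78 e⁻ (Z=80), Au⁺ has 78 e⁻ (Z=79). Al³⁺ < Ga³⁺ (same group, 1 shell fewer); Ga³⁺ < Tl³⁺ (same group, period 4 vs 6); Tl³⁺ < Hg²⁺ (isoelectronic, higher Z=81 is smaller); Hg²⁺ < Au⁺ (isoelectronic, higher Z=80 is smaller).
With Al³⁺ included the full order is Al³⁺ < Ga³⁺ < Tl³⁺ < Hg²⁺ < Au⁺, so it takes position 1.

1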